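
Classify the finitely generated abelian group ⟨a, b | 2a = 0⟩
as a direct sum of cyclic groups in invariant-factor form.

rank_ℚ(R)=1; free=2−1=1
SNF(R) diag = [2] → torsion [2]

Answer: M ≅ ℤ^1 ⊕ ℤ/2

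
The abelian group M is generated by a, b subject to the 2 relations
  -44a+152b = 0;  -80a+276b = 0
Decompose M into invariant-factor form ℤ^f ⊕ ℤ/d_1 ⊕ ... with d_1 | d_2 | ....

Answer: M ≅ ℤ/4 ⊕ ℤ/4

Derivation:
rank_ℚ(R)=2; free=2−2=0
SNF(R) diag = [4, 4] → torsion [4, 4]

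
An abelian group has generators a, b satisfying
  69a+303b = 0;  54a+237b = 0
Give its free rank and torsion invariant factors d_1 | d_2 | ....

Answer: M ≅ ℤ/3 ⊕ ℤ/3

Derivation:
rank_ℚ(R)=2; free=2−2=0
SNF(R) diag = [3, 3] → torsion [3, 3]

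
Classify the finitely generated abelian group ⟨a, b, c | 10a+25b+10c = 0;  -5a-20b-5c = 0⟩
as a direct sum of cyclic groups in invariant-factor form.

Answer: M ≅ ℤ^1 ⊕ ℤ/5 ⊕ ℤ/15

Derivation:
rank_ℚ(R)=2; free=3−2=1
SNF(R) diag = [5, 15] → torsion [5, 15]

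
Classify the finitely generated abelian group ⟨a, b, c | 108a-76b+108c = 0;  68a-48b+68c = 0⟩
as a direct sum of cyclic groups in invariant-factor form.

rank_ℚ(R)=2; free=3−2=1
SNF(R) diag = [4, 4] → torsion [4, 4]

Answer: M ≅ ℤ^1 ⊕ ℤ/4 ⊕ ℤ/4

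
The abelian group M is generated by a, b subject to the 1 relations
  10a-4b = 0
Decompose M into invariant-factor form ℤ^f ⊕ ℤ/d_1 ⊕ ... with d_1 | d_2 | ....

rank_ℚ(R)=1; free=2−1=1
SNF(R) diag = [2] → torsion [2]

Answer: M ≅ ℤ^1 ⊕ ℤ/2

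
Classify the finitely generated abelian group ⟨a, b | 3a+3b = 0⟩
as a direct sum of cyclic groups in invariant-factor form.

Answer: M ≅ ℤ^1 ⊕ ℤ/3

Derivation:
rank_ℚ(R)=1; free=2−1=1
SNF(R) diag = [3] → torsion [3]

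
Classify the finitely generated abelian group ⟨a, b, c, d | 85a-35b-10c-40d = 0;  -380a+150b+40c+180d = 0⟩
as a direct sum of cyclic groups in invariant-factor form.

Answer: M ≅ ℤ^2 ⊕ ℤ/5 ⊕ ℤ/10

Derivation:
rank_ℚ(R)=2; free=4−2=2
SNF(R) diag = [5, 10] → torsion [5, 10]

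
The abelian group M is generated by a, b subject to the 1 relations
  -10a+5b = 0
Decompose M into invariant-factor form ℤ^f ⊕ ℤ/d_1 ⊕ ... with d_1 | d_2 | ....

Answer: M ≅ ℤ^1 ⊕ ℤ/5

Derivation:
rank_ℚ(R)=1; free=2−1=1
SNF(R) diag = [5] → torsion [5]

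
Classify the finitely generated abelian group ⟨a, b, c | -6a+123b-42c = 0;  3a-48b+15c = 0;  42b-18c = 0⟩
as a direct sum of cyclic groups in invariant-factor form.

Answer: M ≅ ℤ/3 ⊕ ℤ/3 ⊕ ℤ/6

Derivation:
rank_ℚ(R)=3; free=3−3=0
SNF(R) diag = [3, 3, 6] → torsion [3, 3, 6]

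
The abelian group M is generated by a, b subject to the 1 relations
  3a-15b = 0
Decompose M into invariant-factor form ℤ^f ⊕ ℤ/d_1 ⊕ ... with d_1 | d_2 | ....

rank_ℚ(R)=1; free=2−1=1
SNF(R) diag = [3] → torsion [3]

Answer: M ≅ ℤ^1 ⊕ ℤ/3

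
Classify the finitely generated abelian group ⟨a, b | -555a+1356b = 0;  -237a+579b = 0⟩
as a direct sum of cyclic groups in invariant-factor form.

Answer: M ≅ ℤ/3 ⊕ ℤ/9

Derivation:
rank_ℚ(R)=2; free=2−2=0
SNF(R) diag = [3, 9] → torsion [3, 9]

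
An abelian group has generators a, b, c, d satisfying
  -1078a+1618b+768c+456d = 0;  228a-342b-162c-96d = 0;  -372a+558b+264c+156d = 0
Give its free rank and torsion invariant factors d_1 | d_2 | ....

Answer: M ≅ ℤ^1 ⊕ ℤ/2 ⊕ ℤ/6 ⊕ ℤ/6

Derivation:
rank_ℚ(R)=3; free=4−3=1
SNF(R) diag = [2, 6, 6] → torsion [2, 6, 6]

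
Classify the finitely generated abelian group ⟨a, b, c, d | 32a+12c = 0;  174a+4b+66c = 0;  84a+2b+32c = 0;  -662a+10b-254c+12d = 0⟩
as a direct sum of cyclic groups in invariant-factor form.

Answer: M ≅ ℤ/2 ⊕ ℤ/2 ⊕ ℤ/4 ⊕ ℤ/12

Derivation:
rank_ℚ(R)=4; free=4−4=0
SNF(R) diag = [2, 2, 4, 12] → torsion [2, 2, 4, 12]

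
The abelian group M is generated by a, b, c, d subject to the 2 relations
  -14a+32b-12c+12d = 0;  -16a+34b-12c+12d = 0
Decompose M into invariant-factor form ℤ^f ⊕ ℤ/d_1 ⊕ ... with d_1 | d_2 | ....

Answer: M ≅ ℤ^2 ⊕ ℤ/2 ⊕ ℤ/6

Derivation:
rank_ℚ(R)=2; free=4−2=2
SNF(R) diag = [2, 6] → torsion [2, 6]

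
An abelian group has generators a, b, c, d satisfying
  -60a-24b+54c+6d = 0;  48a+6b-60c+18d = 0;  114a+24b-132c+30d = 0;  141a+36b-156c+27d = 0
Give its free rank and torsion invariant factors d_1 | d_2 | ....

Answer: M ≅ ℤ/3 ⊕ ℤ/6 ⊕ ℤ/6 ⊕ ℤ/12

Derivation:
rank_ℚ(R)=4; free=4−4=0
SNF(R) diag = [3, 6, 6, 12] → torsion [3, 6, 6, 12]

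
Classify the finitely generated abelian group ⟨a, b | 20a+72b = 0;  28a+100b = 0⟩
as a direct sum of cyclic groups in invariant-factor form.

Answer: M ≅ ℤ/4 ⊕ ℤ/4

Derivation:
rank_ℚ(R)=2; free=2−2=0
SNF(R) diag = [4, 4] → torsion [4, 4]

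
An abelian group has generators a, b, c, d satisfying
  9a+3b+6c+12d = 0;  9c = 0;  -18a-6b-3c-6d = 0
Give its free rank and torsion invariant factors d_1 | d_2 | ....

rank_ℚ(R)=3; free=4−3=1
SNF(R) diag = [3, 9, 18] → torsion [3, 9, 18]

Answer: M ≅ ℤ^1 ⊕ ℤ/3 ⊕ ℤ/9 ⊕ ℤ/18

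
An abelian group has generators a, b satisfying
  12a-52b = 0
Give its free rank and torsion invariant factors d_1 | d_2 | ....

rank_ℚ(R)=1; free=2−1=1
SNF(R) diag = [4] → torsion [4]

Answer: M ≅ ℤ^1 ⊕ ℤ/4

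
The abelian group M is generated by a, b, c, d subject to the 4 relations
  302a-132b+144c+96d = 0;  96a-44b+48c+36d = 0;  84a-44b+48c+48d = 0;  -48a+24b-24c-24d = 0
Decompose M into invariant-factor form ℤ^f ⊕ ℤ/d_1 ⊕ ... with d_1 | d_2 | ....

rank_ℚ(R)=4; free=4−4=0
SNF(R) diag = [2, 4, 12, 24] → torsion [2, 4, 12, 24]

Answer: M ≅ ℤ/2 ⊕ ℤ/4 ⊕ ℤ/12 ⊕ ℤ/24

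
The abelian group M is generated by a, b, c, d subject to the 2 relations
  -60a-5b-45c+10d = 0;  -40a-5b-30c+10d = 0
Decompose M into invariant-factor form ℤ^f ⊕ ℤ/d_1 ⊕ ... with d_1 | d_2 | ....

rank_ℚ(R)=2; free=4−2=2
SNF(R) diag = [5, 5] → torsion [5, 5]

Answer: M ≅ ℤ^2 ⊕ ℤ/5 ⊕ ℤ/5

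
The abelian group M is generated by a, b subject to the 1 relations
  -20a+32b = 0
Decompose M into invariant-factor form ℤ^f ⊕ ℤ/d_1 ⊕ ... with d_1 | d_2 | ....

Answer: M ≅ ℤ^1 ⊕ ℤ/4

Derivation:
rank_ℚ(R)=1; free=2−1=1
SNF(R) diag = [4] → torsion [4]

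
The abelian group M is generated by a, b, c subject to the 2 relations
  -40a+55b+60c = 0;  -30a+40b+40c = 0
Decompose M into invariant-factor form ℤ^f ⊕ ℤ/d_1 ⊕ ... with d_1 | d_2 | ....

rank_ℚ(R)=2; free=3−2=1
SNF(R) diag = [5, 10] → torsion [5, 10]

Answer: M ≅ ℤ^1 ⊕ ℤ/5 ⊕ ℤ/10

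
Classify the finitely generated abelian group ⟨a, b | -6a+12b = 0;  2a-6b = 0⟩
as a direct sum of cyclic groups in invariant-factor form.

rank_ℚ(R)=2; free=2−2=0
SNF(R) diag = [2, 6] → torsion [2, 6]

Answer: M ≅ ℤ/2 ⊕ ℤ/6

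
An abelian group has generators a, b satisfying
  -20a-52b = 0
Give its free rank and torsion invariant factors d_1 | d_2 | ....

Answer: M ≅ ℤ^1 ⊕ ℤ/4

Derivation:
rank_ℚ(R)=1; free=2−1=1
SNF(R) diag = [4] → torsion [4]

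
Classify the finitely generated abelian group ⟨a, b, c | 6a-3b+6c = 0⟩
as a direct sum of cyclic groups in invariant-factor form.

Answer: M ≅ ℤ^2 ⊕ ℤ/3

Derivation:
rank_ℚ(R)=1; free=3−1=2
SNF(R) diag = [3] → torsion [3]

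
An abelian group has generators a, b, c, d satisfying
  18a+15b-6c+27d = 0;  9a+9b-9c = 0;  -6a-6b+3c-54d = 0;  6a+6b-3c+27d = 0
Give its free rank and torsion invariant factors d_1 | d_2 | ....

rank_ℚ(R)=4; free=4−4=0
SNF(R) diag = [3, 3, 9, 27] → torsion [3, 3, 9, 27]

Answer: M ≅ ℤ/3 ⊕ ℤ/3 ⊕ ℤ/9 ⊕ ℤ/27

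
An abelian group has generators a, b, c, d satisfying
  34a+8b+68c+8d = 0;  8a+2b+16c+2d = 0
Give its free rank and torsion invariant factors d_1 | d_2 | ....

Answer: M ≅ ℤ^2 ⊕ ℤ/2 ⊕ ℤ/2

Derivation:
rank_ℚ(R)=2; free=4−2=2
SNF(R) diag = [2, 2] → torsion [2, 2]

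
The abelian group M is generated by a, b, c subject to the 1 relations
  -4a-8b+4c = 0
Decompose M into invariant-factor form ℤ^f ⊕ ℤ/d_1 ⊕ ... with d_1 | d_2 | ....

rank_ℚ(R)=1; free=3−1=2
SNF(R) diag = [4] → torsion [4]

Answer: M ≅ ℤ^2 ⊕ ℤ/4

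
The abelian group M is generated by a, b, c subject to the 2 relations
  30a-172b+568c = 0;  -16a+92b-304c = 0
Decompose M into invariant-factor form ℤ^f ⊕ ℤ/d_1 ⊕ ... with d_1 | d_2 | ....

rank_ℚ(R)=2; free=3−2=1
SNF(R) diag = [2, 4] → torsion [2, 4]

Answer: M ≅ ℤ^1 ⊕ ℤ/2 ⊕ ℤ/4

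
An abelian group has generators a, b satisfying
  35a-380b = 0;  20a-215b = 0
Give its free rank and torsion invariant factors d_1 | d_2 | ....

rank_ℚ(R)=2; free=2−2=0
SNF(R) diag = [5, 15] → torsion [5, 15]

Answer: M ≅ ℤ/5 ⊕ ℤ/15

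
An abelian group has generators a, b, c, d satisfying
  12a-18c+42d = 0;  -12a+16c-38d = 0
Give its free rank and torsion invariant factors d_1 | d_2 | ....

Answer: M ≅ ℤ^2 ⊕ ℤ/2 ⊕ ℤ/6

Derivation:
rank_ℚ(R)=2; free=4−2=2
SNF(R) diag = [2, 6] → torsion [2, 6]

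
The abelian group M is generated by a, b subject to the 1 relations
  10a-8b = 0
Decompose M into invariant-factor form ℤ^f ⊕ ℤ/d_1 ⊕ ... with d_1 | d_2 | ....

rank_ℚ(R)=1; free=2−1=1
SNF(R) diag = [2] → torsion [2]

Answer: M ≅ ℤ^1 ⊕ ℤ/2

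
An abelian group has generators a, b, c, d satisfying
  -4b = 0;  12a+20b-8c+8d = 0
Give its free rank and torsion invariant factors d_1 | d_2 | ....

rank_ℚ(R)=2; free=4−2=2
SNF(R) diag = [4, 4] → torsion [4, 4]

Answer: M ≅ ℤ^2 ⊕ ℤ/4 ⊕ ℤ/4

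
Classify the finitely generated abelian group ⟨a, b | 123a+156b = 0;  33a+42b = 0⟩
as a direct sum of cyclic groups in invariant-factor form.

Answer: M ≅ ℤ/3 ⊕ ℤ/6

Derivation:
rank_ℚ(R)=2; free=2−2=0
SNF(R) diag = [3, 6] → torsion [3, 6]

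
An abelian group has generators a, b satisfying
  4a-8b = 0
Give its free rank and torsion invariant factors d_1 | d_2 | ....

rank_ℚ(R)=1; free=2−1=1
SNF(R) diag = [4] → torsion [4]

Answer: M ≅ ℤ^1 ⊕ ℤ/4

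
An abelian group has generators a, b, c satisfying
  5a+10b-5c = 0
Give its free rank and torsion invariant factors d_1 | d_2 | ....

Answer: M ≅ ℤ^2 ⊕ ℤ/5

Derivation:
rank_ℚ(R)=1; free=3−1=2
SNF(R) diag = [5] → torsion [5]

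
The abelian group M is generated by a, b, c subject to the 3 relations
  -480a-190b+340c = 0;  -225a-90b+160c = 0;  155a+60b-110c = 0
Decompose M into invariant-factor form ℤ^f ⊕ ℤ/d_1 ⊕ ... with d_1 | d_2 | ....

rank_ℚ(R)=3; free=3−3=0
SNF(R) diag = [5, 10, 10] → torsion [5, 10, 10]

Answer: M ≅ ℤ/5 ⊕ ℤ/10 ⊕ ℤ/10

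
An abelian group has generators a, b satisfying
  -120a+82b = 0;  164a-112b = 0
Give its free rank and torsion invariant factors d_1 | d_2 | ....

rank_ℚ(R)=2; free=2−2=0
SNF(R) diag = [2, 4] → torsion [2, 4]

Answer: M ≅ ℤ/2 ⊕ ℤ/4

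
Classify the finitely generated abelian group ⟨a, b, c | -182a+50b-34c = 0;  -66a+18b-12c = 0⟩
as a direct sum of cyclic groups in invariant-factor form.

Answer: M ≅ ℤ^1 ⊕ ℤ/2 ⊕ ℤ/6

Derivation:
rank_ℚ(R)=2; free=3−2=1
SNF(R) diag = [2, 6] → torsion [2, 6]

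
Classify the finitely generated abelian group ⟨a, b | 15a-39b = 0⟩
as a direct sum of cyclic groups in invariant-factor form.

rank_ℚ(R)=1; free=2−1=1
SNF(R) diag = [3] → torsion [3]

Answer: M ≅ ℤ^1 ⊕ ℤ/3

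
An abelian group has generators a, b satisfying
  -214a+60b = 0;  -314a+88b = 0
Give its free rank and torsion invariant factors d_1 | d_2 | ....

rank_ℚ(R)=2; free=2−2=0
SNF(R) diag = [2, 4] → torsion [2, 4]

Answer: M ≅ ℤ/2 ⊕ ℤ/4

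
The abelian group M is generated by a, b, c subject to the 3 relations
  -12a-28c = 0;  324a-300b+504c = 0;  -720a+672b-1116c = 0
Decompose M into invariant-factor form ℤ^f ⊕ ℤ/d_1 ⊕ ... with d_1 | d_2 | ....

Answer: M ≅ ℤ/4 ⊕ ℤ/12 ⊕ ℤ/36

Derivation:
rank_ℚ(R)=3; free=3−3=0
SNF(R) diag = [4, 12, 36] → torsion [4, 12, 36]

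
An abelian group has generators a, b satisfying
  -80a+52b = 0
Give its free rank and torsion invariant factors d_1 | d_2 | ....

Answer: M ≅ ℤ^1 ⊕ ℤ/4

Derivation:
rank_ℚ(R)=1; free=2−1=1
SNF(R) diag = [4] → torsion [4]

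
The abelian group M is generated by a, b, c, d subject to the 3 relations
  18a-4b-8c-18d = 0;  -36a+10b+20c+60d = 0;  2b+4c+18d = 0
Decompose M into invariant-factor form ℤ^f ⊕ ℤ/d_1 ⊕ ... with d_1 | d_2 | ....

rank_ℚ(R)=3; free=4−3=1
SNF(R) diag = [2, 6, 18] → torsion [2, 6, 18]

Answer: M ≅ ℤ^1 ⊕ ℤ/2 ⊕ ℤ/6 ⊕ ℤ/18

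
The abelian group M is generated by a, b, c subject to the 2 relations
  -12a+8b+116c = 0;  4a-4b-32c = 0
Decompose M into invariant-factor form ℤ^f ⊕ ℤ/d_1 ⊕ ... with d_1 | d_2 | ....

rank_ℚ(R)=2; free=3−2=1
SNF(R) diag = [4, 4] → torsion [4, 4]

Answer: M ≅ ℤ^1 ⊕ ℤ/4 ⊕ ℤ/4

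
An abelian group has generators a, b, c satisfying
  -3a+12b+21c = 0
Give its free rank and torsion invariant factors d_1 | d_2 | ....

rank_ℚ(R)=1; free=3−1=2
SNF(R) diag = [3] → torsion [3]

Answer: M ≅ ℤ^2 ⊕ ℤ/3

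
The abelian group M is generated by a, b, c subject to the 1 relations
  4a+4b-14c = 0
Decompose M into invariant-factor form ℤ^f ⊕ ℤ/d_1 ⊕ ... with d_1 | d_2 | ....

rank_ℚ(R)=1; free=3−1=2
SNF(R) diag = [2] → torsion [2]

Answer: M ≅ ℤ^2 ⊕ ℤ/2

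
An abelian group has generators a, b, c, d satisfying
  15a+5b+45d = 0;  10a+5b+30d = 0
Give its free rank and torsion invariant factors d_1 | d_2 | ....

rank_ℚ(R)=2; free=4−2=2
SNF(R) diag = [5, 5] → torsion [5, 5]

Answer: M ≅ ℤ^2 ⊕ ℤ/5 ⊕ ℤ/5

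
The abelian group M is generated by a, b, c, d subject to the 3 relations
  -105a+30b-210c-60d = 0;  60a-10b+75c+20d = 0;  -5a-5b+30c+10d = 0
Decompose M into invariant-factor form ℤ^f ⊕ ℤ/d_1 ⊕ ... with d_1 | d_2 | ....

Answer: M ≅ ℤ^1 ⊕ ℤ/5 ⊕ ℤ/5 ⊕ ℤ/15

Derivation:
rank_ℚ(R)=3; free=4−3=1
SNF(R) diag = [5, 5, 15] → torsion [5, 5, 15]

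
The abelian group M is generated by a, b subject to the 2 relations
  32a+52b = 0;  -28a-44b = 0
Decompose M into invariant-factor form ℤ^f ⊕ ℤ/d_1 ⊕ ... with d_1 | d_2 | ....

Answer: M ≅ ℤ/4 ⊕ ℤ/12

Derivation:
rank_ℚ(R)=2; free=2−2=0
SNF(R) diag = [4, 12] → torsion [4, 12]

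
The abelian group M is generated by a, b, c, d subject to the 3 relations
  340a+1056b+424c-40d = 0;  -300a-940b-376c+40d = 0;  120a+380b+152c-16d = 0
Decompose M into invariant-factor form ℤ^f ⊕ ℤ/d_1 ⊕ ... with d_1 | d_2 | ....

Answer: M ≅ ℤ^1 ⊕ ℤ/4 ⊕ ℤ/4 ⊕ ℤ/8

Derivation:
rank_ℚ(R)=3; free=4−3=1
SNF(R) diag = [4, 4, 8] → torsion [4, 4, 8]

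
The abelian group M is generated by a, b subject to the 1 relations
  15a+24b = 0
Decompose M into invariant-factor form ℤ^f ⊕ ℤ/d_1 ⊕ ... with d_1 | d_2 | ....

Answer: M ≅ ℤ^1 ⊕ ℤ/3

Derivation:
rank_ℚ(R)=1; free=2−1=1
SNF(R) diag = [3] → torsion [3]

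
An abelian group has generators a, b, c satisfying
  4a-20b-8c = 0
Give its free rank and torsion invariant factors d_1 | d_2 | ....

rank_ℚ(R)=1; free=3−1=2
SNF(R) diag = [4] → torsion [4]

Answer: M ≅ ℤ^2 ⊕ ℤ/4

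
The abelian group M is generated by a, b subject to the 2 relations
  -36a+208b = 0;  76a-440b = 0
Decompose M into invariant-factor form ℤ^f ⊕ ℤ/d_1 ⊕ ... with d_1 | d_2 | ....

rank_ℚ(R)=2; free=2−2=0
SNF(R) diag = [4, 8] → torsion [4, 8]

Answer: M ≅ ℤ/4 ⊕ ℤ/8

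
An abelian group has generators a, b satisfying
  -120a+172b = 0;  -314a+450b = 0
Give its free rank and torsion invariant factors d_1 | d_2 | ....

Answer: M ≅ ℤ/2 ⊕ ℤ/4

Derivation:
rank_ℚ(R)=2; free=2−2=0
SNF(R) diag = [2, 4] → torsion [2, 4]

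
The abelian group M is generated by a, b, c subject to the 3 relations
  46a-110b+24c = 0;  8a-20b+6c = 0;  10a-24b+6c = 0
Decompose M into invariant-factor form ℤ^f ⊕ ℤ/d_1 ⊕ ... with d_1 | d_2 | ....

Answer: M ≅ ℤ/2 ⊕ ℤ/2 ⊕ ℤ/6

Derivation:
rank_ℚ(R)=3; free=3−3=0
SNF(R) diag = [2, 2, 6] → torsion [2, 2, 6]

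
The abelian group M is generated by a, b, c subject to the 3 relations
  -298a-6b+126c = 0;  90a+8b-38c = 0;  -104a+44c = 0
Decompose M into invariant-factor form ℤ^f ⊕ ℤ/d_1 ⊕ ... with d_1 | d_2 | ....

Answer: M ≅ ℤ/2 ⊕ ℤ/2 ⊕ ℤ/4

Derivation:
rank_ℚ(R)=3; free=3−3=0
SNF(R) diag = [2, 2, 4] → torsion [2, 2, 4]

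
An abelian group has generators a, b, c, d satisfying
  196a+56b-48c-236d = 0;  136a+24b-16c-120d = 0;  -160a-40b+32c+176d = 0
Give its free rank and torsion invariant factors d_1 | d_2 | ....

Answer: M ≅ ℤ^1 ⊕ ℤ/4 ⊕ ℤ/8 ⊕ ℤ/16

Derivation:
rank_ℚ(R)=3; free=4−3=1
SNF(R) diag = [4, 8, 16] → torsion [4, 8, 16]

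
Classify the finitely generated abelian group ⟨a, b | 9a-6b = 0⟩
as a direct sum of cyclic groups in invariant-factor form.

rank_ℚ(R)=1; free=2−1=1
SNF(R) diag = [3] → torsion [3]

Answer: M ≅ ℤ^1 ⊕ ℤ/3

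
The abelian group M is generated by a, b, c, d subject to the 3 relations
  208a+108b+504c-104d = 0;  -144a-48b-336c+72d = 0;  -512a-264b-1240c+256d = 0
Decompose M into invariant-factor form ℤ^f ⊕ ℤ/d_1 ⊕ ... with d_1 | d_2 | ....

Answer: M ≅ ℤ^1 ⊕ ℤ/4 ⊕ ℤ/8 ⊕ ℤ/24

Derivation:
rank_ℚ(R)=3; free=4−3=1
SNF(R) diag = [4, 8, 24] → torsion [4, 8, 24]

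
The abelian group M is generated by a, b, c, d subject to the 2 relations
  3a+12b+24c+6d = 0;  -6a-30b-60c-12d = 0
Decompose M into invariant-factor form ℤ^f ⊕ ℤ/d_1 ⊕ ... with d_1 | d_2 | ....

Answer: M ≅ ℤ^2 ⊕ ℤ/3 ⊕ ℤ/6

Derivation:
rank_ℚ(R)=2; free=4−2=2
SNF(R) diag = [3, 6] → torsion [3, 6]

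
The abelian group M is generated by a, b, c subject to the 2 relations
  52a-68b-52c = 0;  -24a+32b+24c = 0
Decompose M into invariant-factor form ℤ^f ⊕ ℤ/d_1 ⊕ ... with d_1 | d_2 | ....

Answer: M ≅ ℤ^1 ⊕ ℤ/4 ⊕ ℤ/8

Derivation:
rank_ℚ(R)=2; free=3−2=1
SNF(R) diag = [4, 8] → torsion [4, 8]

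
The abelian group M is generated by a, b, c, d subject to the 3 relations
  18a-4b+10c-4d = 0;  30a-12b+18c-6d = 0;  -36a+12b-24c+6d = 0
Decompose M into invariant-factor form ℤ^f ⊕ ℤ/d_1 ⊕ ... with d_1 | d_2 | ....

rank_ℚ(R)=3; free=4−3=1
SNF(R) diag = [2, 6, 12] → torsion [2, 6, 12]

Answer: M ≅ ℤ^1 ⊕ ℤ/2 ⊕ ℤ/6 ⊕ ℤ/12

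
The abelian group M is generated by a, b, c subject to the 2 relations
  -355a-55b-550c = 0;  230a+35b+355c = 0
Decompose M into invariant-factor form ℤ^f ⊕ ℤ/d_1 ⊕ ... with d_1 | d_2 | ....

rank_ℚ(R)=2; free=3−2=1
SNF(R) diag = [5, 5] → torsion [5, 5]

Answer: M ≅ ℤ^1 ⊕ ℤ/5 ⊕ ℤ/5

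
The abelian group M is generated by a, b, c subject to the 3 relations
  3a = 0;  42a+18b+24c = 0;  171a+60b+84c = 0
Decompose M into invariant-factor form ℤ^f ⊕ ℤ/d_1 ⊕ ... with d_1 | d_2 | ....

Answer: M ≅ ℤ/3 ⊕ ℤ/6 ⊕ ℤ/12

Derivation:
rank_ℚ(R)=3; free=3−3=0
SNF(R) diag = [3, 6, 12] → torsion [3, 6, 12]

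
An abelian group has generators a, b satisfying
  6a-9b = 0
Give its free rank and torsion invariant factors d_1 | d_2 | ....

rank_ℚ(R)=1; free=2−1=1
SNF(R) diag = [3] → torsion [3]

Answer: M ≅ ℤ^1 ⊕ ℤ/3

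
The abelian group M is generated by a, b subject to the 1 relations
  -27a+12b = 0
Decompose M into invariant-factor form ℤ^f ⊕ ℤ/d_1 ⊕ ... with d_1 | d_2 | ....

rank_ℚ(R)=1; free=2−1=1
SNF(R) diag = [3] → torsion [3]

Answer: M ≅ ℤ^1 ⊕ ℤ/3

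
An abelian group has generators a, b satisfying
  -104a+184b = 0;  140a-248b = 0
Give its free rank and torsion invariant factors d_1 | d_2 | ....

rank_ℚ(R)=2; free=2−2=0
SNF(R) diag = [4, 8] → torsion [4, 8]

Answer: M ≅ ℤ/4 ⊕ ℤ/8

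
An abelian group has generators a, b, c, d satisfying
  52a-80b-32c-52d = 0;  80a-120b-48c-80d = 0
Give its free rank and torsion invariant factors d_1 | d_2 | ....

rank_ℚ(R)=2; free=4−2=2
SNF(R) diag = [4, 8] → torsion [4, 8]

Answer: M ≅ ℤ^2 ⊕ ℤ/4 ⊕ ℤ/8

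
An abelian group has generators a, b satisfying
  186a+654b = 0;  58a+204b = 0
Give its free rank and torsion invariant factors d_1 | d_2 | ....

Answer: M ≅ ℤ/2 ⊕ ℤ/6

Derivation:
rank_ℚ(R)=2; free=2−2=0
SNF(R) diag = [2, 6] → torsion [2, 6]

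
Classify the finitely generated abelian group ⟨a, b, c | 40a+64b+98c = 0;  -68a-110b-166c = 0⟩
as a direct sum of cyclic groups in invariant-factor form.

Answer: M ≅ ℤ^1 ⊕ ℤ/2 ⊕ ℤ/6

Derivation:
rank_ℚ(R)=2; free=3−2=1
SNF(R) diag = [2, 6] → torsion [2, 6]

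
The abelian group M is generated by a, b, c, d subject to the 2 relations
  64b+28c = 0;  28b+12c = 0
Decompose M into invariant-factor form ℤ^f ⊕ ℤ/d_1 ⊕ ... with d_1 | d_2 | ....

rank_ℚ(R)=2; free=4−2=2
SNF(R) diag = [4, 4] → torsion [4, 4]

Answer: M ≅ ℤ^2 ⊕ ℤ/4 ⊕ ℤ/4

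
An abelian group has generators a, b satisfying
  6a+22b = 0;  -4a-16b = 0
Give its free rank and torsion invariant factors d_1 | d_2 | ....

Answer: M ≅ ℤ/2 ⊕ ℤ/4

Derivation:
rank_ℚ(R)=2; free=2−2=0
SNF(R) diag = [2, 4] → torsion [2, 4]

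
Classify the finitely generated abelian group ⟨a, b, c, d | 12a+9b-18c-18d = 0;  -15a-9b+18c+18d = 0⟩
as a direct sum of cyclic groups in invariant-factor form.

Answer: M ≅ ℤ^2 ⊕ ℤ/3 ⊕ ℤ/9

Derivation:
rank_ℚ(R)=2; free=4−2=2
SNF(R) diag = [3, 9] → torsion [3, 9]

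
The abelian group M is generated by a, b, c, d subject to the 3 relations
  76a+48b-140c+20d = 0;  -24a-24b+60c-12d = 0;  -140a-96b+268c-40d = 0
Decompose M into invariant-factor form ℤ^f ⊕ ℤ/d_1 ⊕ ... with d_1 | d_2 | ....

Answer: M ≅ ℤ^1 ⊕ ℤ/4 ⊕ ℤ/12 ⊕ ℤ/12

Derivation:
rank_ℚ(R)=3; free=4−3=1
SNF(R) diag = [4, 12, 12] → torsion [4, 12, 12]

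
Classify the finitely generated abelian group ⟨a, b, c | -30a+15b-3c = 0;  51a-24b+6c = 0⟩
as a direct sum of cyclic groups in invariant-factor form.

Answer: M ≅ ℤ^1 ⊕ ℤ/3 ⊕ ℤ/3

Derivation:
rank_ℚ(R)=2; free=3−2=1
SNF(R) diag = [3, 3] → torsion [3, 3]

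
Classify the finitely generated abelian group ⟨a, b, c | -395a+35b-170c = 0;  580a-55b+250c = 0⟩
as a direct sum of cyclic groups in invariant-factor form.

rank_ℚ(R)=2; free=3−2=1
SNF(R) diag = [5, 15] → torsion [5, 15]

Answer: M ≅ ℤ^1 ⊕ ℤ/5 ⊕ ℤ/15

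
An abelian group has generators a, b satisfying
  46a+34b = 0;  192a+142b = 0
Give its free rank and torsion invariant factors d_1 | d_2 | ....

rank_ℚ(R)=2; free=2−2=0
SNF(R) diag = [2, 2] → torsion [2, 2]

Answer: M ≅ ℤ/2 ⊕ ℤ/2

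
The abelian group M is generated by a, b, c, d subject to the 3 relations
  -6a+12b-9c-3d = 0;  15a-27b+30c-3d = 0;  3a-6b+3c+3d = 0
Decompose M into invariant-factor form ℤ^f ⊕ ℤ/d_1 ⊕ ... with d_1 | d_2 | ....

rank_ℚ(R)=3; free=4−3=1
SNF(R) diag = [3, 3, 3] → torsion [3, 3, 3]

Answer: M ≅ ℤ^1 ⊕ ℤ/3 ⊕ ℤ/3 ⊕ ℤ/3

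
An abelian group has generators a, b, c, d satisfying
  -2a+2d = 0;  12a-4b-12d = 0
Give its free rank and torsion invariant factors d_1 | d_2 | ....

Answer: M ≅ ℤ^2 ⊕ ℤ/2 ⊕ ℤ/4

Derivation:
rank_ℚ(R)=2; free=4−2=2
SNF(R) diag = [2, 4] → torsion [2, 4]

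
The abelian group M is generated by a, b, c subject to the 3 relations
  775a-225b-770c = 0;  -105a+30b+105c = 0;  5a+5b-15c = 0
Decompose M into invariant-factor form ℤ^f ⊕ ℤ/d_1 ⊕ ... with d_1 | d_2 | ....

rank_ℚ(R)=3; free=3−3=0
SNF(R) diag = [5, 5, 15] → torsion [5, 5, 15]

Answer: M ≅ ℤ/5 ⊕ ℤ/5 ⊕ ℤ/15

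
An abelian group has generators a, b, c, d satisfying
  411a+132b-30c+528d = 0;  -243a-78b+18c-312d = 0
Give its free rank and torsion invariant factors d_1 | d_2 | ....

rank_ℚ(R)=2; free=4−2=2
SNF(R) diag = [3, 6] → torsion [3, 6]

Answer: M ≅ ℤ^2 ⊕ ℤ/3 ⊕ ℤ/6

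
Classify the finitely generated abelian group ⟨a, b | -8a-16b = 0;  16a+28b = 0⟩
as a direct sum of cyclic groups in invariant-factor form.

rank_ℚ(R)=2; free=2−2=0
SNF(R) diag = [4, 8] → torsion [4, 8]

Answer: M ≅ ℤ/4 ⊕ ℤ/8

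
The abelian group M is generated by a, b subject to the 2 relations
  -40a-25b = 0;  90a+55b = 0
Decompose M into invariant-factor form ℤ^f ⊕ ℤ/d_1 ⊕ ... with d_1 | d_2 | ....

rank_ℚ(R)=2; free=2−2=0
SNF(R) diag = [5, 10] → torsion [5, 10]

Answer: M ≅ ℤ/5 ⊕ ℤ/10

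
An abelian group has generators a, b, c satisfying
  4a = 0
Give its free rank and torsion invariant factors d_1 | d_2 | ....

Answer: M ≅ ℤ^2 ⊕ ℤ/4

Derivation:
rank_ℚ(R)=1; free=3−1=2
SNF(R) diag = [4] → torsion [4]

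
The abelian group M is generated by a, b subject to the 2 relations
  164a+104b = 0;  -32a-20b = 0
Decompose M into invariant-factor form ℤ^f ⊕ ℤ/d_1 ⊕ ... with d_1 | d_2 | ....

Answer: M ≅ ℤ/4 ⊕ ℤ/12

Derivation:
rank_ℚ(R)=2; free=2−2=0
SNF(R) diag = [4, 12] → torsion [4, 12]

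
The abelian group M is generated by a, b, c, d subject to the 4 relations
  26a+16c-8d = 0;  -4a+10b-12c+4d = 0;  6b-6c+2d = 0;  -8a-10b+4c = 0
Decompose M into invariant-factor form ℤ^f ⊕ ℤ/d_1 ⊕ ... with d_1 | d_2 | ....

Answer: M ≅ ℤ/2 ⊕ ℤ/2 ⊕ ℤ/2 ⊕ ℤ/4

Derivation:
rank_ℚ(R)=4; free=4−4=0
SNF(R) diag = [2, 2, 2, 4] → torsion [2, 2, 2, 4]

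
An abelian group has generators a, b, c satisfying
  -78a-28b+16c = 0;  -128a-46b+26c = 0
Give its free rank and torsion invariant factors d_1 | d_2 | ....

rank_ℚ(R)=2; free=3−2=1
SNF(R) diag = [2, 2] → torsion [2, 2]

Answer: M ≅ ℤ^1 ⊕ ℤ/2 ⊕ ℤ/2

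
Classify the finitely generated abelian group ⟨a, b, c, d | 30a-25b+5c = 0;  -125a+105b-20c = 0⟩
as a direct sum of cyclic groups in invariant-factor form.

Answer: M ≅ ℤ^2 ⊕ ℤ/5 ⊕ ℤ/5

Derivation:
rank_ℚ(R)=2; free=4−2=2
SNF(R) diag = [5, 5] → torsion [5, 5]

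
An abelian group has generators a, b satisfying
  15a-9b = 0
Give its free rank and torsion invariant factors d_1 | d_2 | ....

Answer: M ≅ ℤ^1 ⊕ ℤ/3

Derivation:
rank_ℚ(R)=1; free=2−1=1
SNF(R) diag = [3] → torsion [3]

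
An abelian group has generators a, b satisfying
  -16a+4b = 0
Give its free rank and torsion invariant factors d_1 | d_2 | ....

rank_ℚ(R)=1; free=2−1=1
SNF(R) diag = [4] → torsion [4]

Answer: M ≅ ℤ^1 ⊕ ℤ/4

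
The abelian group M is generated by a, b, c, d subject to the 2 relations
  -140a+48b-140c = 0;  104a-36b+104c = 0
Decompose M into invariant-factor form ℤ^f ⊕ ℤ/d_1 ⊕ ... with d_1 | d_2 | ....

rank_ℚ(R)=2; free=4−2=2
SNF(R) diag = [4, 12] → torsion [4, 12]

Answer: M ≅ ℤ^2 ⊕ ℤ/4 ⊕ ℤ/12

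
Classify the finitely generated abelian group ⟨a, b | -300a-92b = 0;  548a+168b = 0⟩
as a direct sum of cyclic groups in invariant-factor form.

Answer: M ≅ ℤ/4 ⊕ ℤ/4

Derivation:
rank_ℚ(R)=2; free=2−2=0
SNF(R) diag = [4, 4] → torsion [4, 4]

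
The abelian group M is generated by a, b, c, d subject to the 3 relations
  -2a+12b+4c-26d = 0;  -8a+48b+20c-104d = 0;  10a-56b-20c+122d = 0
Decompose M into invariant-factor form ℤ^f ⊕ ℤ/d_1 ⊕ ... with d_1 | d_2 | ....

rank_ℚ(R)=3; free=4−3=1
SNF(R) diag = [2, 4, 4] → torsion [2, 4, 4]

Answer: M ≅ ℤ^1 ⊕ ℤ/2 ⊕ ℤ/4 ⊕ ℤ/4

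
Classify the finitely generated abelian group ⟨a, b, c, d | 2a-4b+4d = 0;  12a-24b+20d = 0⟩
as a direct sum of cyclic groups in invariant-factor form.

Answer: M ≅ ℤ^2 ⊕ ℤ/2 ⊕ ℤ/4

Derivation:
rank_ℚ(R)=2; free=4−2=2
SNF(R) diag = [2, 4] → torsion [2, 4]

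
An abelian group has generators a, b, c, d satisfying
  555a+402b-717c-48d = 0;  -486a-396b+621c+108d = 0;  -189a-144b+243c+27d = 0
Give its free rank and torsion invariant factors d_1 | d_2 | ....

rank_ℚ(R)=3; free=4−3=1
SNF(R) diag = [3, 9, 27] → torsion [3, 9, 27]

Answer: M ≅ ℤ^1 ⊕ ℤ/3 ⊕ ℤ/9 ⊕ ℤ/27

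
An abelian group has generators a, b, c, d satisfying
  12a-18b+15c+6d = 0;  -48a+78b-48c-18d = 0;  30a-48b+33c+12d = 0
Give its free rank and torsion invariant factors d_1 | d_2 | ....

rank_ℚ(R)=3; free=4−3=1
SNF(R) diag = [3, 6, 6] → torsion [3, 6, 6]

Answer: M ≅ ℤ^1 ⊕ ℤ/3 ⊕ ℤ/6 ⊕ ℤ/6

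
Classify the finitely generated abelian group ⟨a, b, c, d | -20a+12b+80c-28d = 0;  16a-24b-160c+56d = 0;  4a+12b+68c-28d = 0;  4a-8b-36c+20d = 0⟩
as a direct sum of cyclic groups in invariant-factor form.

Answer: M ≅ ℤ/4 ⊕ ℤ/4 ⊕ ℤ/12 ⊕ ℤ/24

Derivation:
rank_ℚ(R)=4; free=4−4=0
SNF(R) diag = [4, 4, 12, 24] → torsion [4, 4, 12, 24]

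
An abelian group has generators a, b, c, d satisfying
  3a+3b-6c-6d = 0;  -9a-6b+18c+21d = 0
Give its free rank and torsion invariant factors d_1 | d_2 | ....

rank_ℚ(R)=2; free=4−2=2
SNF(R) diag = [3, 3] → torsion [3, 3]

Answer: M ≅ ℤ^2 ⊕ ℤ/3 ⊕ ℤ/3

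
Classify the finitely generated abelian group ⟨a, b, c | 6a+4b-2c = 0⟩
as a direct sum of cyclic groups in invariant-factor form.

Answer: M ≅ ℤ^2 ⊕ ℤ/2

Derivation:
rank_ℚ(R)=1; free=3−1=2
SNF(R) diag = [2] → torsion [2]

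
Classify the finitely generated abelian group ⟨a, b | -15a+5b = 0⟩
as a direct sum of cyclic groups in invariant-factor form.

Answer: M ≅ ℤ^1 ⊕ ℤ/5

Derivation:
rank_ℚ(R)=1; free=2−1=1
SNF(R) diag = [5] → torsion [5]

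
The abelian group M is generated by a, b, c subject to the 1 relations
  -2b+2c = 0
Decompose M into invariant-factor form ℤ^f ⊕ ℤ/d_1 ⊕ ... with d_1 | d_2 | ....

rank_ℚ(R)=1; free=3−1=2
SNF(R) diag = [2] → torsion [2]

Answer: M ≅ ℤ^2 ⊕ ℤ/2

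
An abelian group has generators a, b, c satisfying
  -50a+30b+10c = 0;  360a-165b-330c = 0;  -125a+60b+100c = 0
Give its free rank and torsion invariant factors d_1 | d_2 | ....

rank_ℚ(R)=3; free=3−3=0
SNF(R) diag = [5, 15, 30] → torsion [5, 15, 30]

Answer: M ≅ ℤ/5 ⊕ ℤ/15 ⊕ ℤ/30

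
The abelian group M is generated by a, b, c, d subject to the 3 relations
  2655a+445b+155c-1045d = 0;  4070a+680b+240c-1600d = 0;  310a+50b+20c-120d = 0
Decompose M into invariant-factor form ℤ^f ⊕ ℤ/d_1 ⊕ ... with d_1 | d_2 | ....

Answer: M ≅ ℤ^1 ⊕ ℤ/5 ⊕ ℤ/10 ⊕ ℤ/30

Derivation:
rank_ℚ(R)=3; free=4−3=1
SNF(R) diag = [5, 10, 30] → torsion [5, 10, 30]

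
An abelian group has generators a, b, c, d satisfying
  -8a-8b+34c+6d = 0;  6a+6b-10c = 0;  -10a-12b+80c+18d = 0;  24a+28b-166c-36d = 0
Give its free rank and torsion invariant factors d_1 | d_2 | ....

Answer: M ≅ ℤ/2 ⊕ ℤ/2 ⊕ ℤ/2 ⊕ ℤ/6

Derivation:
rank_ℚ(R)=4; free=4−4=0
SNF(R) diag = [2, 2, 2, 6] → torsion [2, 2, 2, 6]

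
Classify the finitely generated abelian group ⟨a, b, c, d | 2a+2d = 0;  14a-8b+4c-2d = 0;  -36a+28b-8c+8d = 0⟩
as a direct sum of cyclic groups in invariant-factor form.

rank_ℚ(R)=3; free=4−3=1
SNF(R) diag = [2, 4, 12] → torsion [2, 4, 12]

Answer: M ≅ ℤ^1 ⊕ ℤ/2 ⊕ ℤ/4 ⊕ ℤ/12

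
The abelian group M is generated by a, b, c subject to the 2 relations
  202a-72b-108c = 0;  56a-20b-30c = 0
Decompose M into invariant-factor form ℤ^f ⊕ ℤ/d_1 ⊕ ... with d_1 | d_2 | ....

Answer: M ≅ ℤ^1 ⊕ ℤ/2 ⊕ ℤ/2

Derivation:
rank_ℚ(R)=2; free=3−2=1
SNF(R) diag = [2, 2] → torsion [2, 2]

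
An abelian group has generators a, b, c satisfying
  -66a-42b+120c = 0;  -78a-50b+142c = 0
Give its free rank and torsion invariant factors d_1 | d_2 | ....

Answer: M ≅ ℤ^1 ⊕ ℤ/2 ⊕ ℤ/6

Derivation:
rank_ℚ(R)=2; free=3−2=1
SNF(R) diag = [2, 6] → torsion [2, 6]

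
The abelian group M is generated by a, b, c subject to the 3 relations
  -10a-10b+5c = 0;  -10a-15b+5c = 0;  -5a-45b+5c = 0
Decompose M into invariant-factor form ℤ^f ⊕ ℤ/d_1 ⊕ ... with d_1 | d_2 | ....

rank_ℚ(R)=3; free=3−3=0
SNF(R) diag = [5, 5, 5] → torsion [5, 5, 5]

Answer: M ≅ ℤ/5 ⊕ ℤ/5 ⊕ ℤ/5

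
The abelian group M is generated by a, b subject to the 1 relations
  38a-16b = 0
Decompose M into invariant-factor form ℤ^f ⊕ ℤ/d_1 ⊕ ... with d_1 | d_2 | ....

rank_ℚ(R)=1; free=2−1=1
SNF(R) diag = [2] → torsion [2]

Answer: M ≅ ℤ^1 ⊕ ℤ/2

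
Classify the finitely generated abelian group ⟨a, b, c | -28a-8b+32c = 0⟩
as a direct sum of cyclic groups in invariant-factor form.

rank_ℚ(R)=1; free=3−1=2
SNF(R) diag = [4] → torsion [4]

Answer: M ≅ ℤ^2 ⊕ ℤ/4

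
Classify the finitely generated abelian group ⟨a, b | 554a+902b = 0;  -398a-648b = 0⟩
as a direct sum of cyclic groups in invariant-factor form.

rank_ℚ(R)=2; free=2−2=0
SNF(R) diag = [2, 2] → torsion [2, 2]

Answer: M ≅ ℤ/2 ⊕ ℤ/2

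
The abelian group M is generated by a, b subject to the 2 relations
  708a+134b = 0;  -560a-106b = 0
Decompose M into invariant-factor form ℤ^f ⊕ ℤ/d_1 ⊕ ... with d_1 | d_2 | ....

rank_ℚ(R)=2; free=2−2=0
SNF(R) diag = [2, 4] → torsion [2, 4]

Answer: M ≅ ℤ/2 ⊕ ℤ/4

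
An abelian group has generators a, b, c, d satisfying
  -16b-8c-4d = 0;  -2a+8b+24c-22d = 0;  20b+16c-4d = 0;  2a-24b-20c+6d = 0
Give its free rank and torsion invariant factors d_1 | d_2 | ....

Answer: M ≅ ℤ/2 ⊕ ℤ/4 ⊕ ℤ/12 ⊕ ℤ/12

Derivation:
rank_ℚ(R)=4; free=4−4=0
SNF(R) diag = [2, 4, 12, 12] → torsion [2, 4, 12, 12]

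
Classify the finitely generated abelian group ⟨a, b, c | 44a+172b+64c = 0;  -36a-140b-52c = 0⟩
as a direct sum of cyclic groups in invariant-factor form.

Answer: M ≅ ℤ^1 ⊕ ℤ/4 ⊕ ℤ/4

Derivation:
rank_ℚ(R)=2; free=3−2=1
SNF(R) diag = [4, 4] → torsion [4, 4]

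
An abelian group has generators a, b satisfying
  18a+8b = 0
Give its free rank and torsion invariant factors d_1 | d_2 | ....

Answer: M ≅ ℤ^1 ⊕ ℤ/2

Derivation:
rank_ℚ(R)=1; free=2−1=1
SNF(R) diag = [2] → torsion [2]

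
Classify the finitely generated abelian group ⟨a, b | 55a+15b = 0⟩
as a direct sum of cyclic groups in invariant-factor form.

Answer: M ≅ ℤ^1 ⊕ ℤ/5

Derivation:
rank_ℚ(R)=1; free=2−1=1
SNF(R) diag = [5] → torsion [5]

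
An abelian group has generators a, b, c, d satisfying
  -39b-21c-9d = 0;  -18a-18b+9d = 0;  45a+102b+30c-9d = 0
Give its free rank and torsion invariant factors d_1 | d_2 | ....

rank_ℚ(R)=3; free=4−3=1
SNF(R) diag = [3, 9, 9] → torsion [3, 9, 9]

Answer: M ≅ ℤ^1 ⊕ ℤ/3 ⊕ ℤ/9 ⊕ ℤ/9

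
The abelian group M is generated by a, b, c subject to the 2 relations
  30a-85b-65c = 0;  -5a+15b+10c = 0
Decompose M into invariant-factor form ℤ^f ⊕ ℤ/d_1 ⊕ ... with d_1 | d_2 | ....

Answer: M ≅ ℤ^1 ⊕ ℤ/5 ⊕ ℤ/5

Derivation:
rank_ℚ(R)=2; free=3−2=1
SNF(R) diag = [5, 5] → torsion [5, 5]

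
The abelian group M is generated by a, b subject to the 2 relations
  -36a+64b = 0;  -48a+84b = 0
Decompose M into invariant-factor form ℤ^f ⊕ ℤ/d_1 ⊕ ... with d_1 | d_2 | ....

Answer: M ≅ ℤ/4 ⊕ ℤ/12

Derivation:
rank_ℚ(R)=2; free=2−2=0
SNF(R) diag = [4, 12] → torsion [4, 12]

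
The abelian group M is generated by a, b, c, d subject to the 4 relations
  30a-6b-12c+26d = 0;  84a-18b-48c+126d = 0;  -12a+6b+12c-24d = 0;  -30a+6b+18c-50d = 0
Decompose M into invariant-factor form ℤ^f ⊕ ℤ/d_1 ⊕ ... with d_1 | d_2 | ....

rank_ℚ(R)=4; free=4−4=0
SNF(R) diag = [2, 6, 6, 6] → torsion [2, 6, 6, 6]

Answer: M ≅ ℤ/2 ⊕ ℤ/6 ⊕ ℤ/6 ⊕ ℤ/6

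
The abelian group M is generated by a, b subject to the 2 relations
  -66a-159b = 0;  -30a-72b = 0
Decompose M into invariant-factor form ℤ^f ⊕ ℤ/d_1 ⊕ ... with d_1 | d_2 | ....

rank_ℚ(R)=2; free=2−2=0
SNF(R) diag = [3, 6] → torsion [3, 6]

Answer: M ≅ ℤ/3 ⊕ ℤ/6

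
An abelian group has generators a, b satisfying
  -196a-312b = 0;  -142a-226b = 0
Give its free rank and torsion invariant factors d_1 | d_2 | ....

rank_ℚ(R)=2; free=2−2=0
SNF(R) diag = [2, 4] → torsion [2, 4]

Answer: M ≅ ℤ/2 ⊕ ℤ/4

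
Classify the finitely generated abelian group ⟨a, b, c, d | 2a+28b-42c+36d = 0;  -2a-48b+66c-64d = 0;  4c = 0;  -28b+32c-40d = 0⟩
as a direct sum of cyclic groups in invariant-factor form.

Answer: M ≅ ℤ/2 ⊕ ℤ/4 ⊕ ℤ/4 ⊕ ℤ/4

Derivation:
rank_ℚ(R)=4; free=4−4=0
SNF(R) diag = [2, 4, 4, 4] → torsion [2, 4, 4, 4]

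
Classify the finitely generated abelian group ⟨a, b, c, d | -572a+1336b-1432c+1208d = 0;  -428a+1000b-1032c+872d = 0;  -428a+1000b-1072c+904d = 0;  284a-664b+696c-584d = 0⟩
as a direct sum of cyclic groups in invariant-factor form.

rank_ℚ(R)=4; free=4−4=0
SNF(R) diag = [4, 8, 16, 48] → torsion [4, 8, 16, 48]

Answer: M ≅ ℤ/4 ⊕ ℤ/8 ⊕ ℤ/16 ⊕ ℤ/48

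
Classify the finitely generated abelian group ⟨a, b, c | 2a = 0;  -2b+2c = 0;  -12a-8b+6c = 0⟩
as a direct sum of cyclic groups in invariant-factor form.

rank_ℚ(R)=3; free=3−3=0
SNF(R) diag = [2, 2, 2] → torsion [2, 2, 2]

Answer: M ≅ ℤ/2 ⊕ ℤ/2 ⊕ ℤ/2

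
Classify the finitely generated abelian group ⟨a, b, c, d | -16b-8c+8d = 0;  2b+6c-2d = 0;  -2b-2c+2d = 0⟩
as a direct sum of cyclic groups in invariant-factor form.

rank_ℚ(R)=3; free=4−3=1
SNF(R) diag = [2, 4, 8] → torsion [2, 4, 8]

Answer: M ≅ ℤ^1 ⊕ ℤ/2 ⊕ ℤ/4 ⊕ ℤ/8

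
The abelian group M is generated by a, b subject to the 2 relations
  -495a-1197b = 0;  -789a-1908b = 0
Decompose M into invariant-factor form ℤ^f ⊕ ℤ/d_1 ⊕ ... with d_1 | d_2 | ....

Answer: M ≅ ℤ/3 ⊕ ℤ/9

Derivation:
rank_ℚ(R)=2; free=2−2=0
SNF(R) diag = [3, 9] → torsion [3, 9]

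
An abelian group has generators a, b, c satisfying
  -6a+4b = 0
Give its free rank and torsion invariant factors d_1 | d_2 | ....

rank_ℚ(R)=1; free=3−1=2
SNF(R) diag = [2] → torsion [2]

Answer: M ≅ ℤ^2 ⊕ ℤ/2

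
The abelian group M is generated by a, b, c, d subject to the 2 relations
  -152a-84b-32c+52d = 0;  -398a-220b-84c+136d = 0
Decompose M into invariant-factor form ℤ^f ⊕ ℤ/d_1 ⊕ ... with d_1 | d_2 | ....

Answer: M ≅ ℤ^2 ⊕ ℤ/2 ⊕ ℤ/4

Derivation:
rank_ℚ(R)=2; free=4−2=2
SNF(R) diag = [2, 4] → torsion [2, 4]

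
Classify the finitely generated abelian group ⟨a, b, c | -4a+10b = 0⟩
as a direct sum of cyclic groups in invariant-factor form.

Answer: M ≅ ℤ^2 ⊕ ℤ/2

Derivation:
rank_ℚ(R)=1; free=3−1=2
SNF(R) diag = [2] → torsion [2]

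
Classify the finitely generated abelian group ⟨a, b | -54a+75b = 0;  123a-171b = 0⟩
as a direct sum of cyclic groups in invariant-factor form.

rank_ℚ(R)=2; free=2−2=0
SNF(R) diag = [3, 3] → torsion [3, 3]

Answer: M ≅ ℤ/3 ⊕ ℤ/3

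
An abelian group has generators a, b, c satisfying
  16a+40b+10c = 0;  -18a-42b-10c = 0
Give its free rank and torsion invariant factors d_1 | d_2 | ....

Answer: M ≅ ℤ^1 ⊕ ℤ/2 ⊕ ℤ/2

Derivation:
rank_ℚ(R)=2; free=3−2=1
SNF(R) diag = [2, 2] → torsion [2, 2]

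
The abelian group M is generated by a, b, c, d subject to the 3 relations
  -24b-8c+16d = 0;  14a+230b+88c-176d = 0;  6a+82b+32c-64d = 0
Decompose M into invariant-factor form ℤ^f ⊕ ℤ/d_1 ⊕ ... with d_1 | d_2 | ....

Answer: M ≅ ℤ^1 ⊕ ℤ/2 ⊕ ℤ/4 ⊕ ℤ/8

Derivation:
rank_ℚ(R)=3; free=4−3=1
SNF(R) diag = [2, 4, 8] → torsion [2, 4, 8]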